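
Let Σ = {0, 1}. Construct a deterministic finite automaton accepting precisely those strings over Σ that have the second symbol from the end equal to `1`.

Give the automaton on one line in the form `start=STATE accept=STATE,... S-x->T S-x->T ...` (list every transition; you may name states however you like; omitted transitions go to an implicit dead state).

start=q0 accept=q5,q6 q0-0->q1 q0-1->q2 q1-0->q3 q1-1->q4 q2-0->q5 q2-1->q6 q3-0->q3 q3-1->q4 q4-0->q5 q4-1->q6 q5-0->q3 q5-1->q4 q6-0->q5 q6-1->q6

A DFA must remember the last 2 symbols (since which symbol is second-to-last isn't known until the input ends). Use one state per possible window of the last ≤2 symbols; accept from those whose window starts with `1`.
7 states suffice.
        0   1  
>  q0   q1  q2 
   q1   q3  q4 
   q2   q5  q6 
   q3   q3  q4 
   q4   q5  q6 
 * q5   q3  q4 
 * q6   q5  q6 
(> = start, * = accepting)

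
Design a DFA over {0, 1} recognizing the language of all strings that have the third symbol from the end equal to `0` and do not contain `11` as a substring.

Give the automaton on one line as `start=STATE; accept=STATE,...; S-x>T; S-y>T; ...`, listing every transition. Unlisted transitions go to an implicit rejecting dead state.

start=A; accept=G,H,I; A-0>B; A-1>C; B-0>D; B-1>E; C-0>B; C-1>F; D-0>G; D-1>H; E-0>I; E-1>F; F-0>F; F-1>F; G-0>G; G-1>H; H-0>I; H-1>F; I-0>D; I-1>E

Build one automaton per condition and run them in lockstep. One (15 states) tracks the last 3 symbols read; the other (3 states) tracks partial matches of the forbidden pattern `11`. Each combined state is a pair, one component from each; accept when both components accept. Minimizing collapses redundant product states.
A 9-state machine:
       0  1 
>  A   B  C 
   B   D  E 
   C   B  F 
   D   G  H 
   E   I  F 
   F   F  F 
 * G   G  H 
 * H   I  F 
 * I   D  E 
(> = start, * = accepting)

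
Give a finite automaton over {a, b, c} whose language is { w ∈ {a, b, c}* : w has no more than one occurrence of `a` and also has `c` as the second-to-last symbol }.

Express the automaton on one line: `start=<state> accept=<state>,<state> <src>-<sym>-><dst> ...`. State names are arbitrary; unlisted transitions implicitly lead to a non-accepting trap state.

start=S0 accept=S5,S6,S7,S8 S0-a->S1 S0-b->S0 S0-c->S2 S1-a->S3 S1-b->S1 S1-c->S4 S2-a->S5 S2-b->S6 S2-c->S7 S3-a->S3 S3-b->S3 S3-c->S3 S4-a->S3 S4-b->S5 S4-c->S8 S5-a->S3 S5-b->S1 S5-c->S4 S6-a->S1 S6-b->S0 S6-c->S2 S7-a->S5 S7-b->S6 S7-c->S7 S8-a->S3 S8-b->S5 S8-c->S8

Build one automaton per condition and run them in lockstep. The first has 3 states tracking the count of `a`s, saturating at 2; the second has 13 states tracking the last 2 symbols read. A product state is a pair (one from each), accepting exactly when both do. After merging equivalent states the machine shrinks.
A 9-state machine:
        a   b   c  
>  S0   S1  S0  S2 
   S1   S3  S1  S4 
   S2   S5  S6  S7 
   S3   S3  S3  S3 
   S4   S3  S5  S8 
 * S5   S3  S1  S4 
 * S6   S1  S0  S2 
 * S7   S5  S6  S7 
 * S8   S3  S5  S8 
(> = start, * = accepting)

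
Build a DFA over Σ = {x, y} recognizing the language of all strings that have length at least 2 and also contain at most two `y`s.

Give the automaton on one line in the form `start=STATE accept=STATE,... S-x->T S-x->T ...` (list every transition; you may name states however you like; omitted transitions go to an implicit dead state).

Run two small machines in parallel and take their product. The first has 4 states tracking the input length, saturating at 3; the second has 4 states tracking the count of `y`s, saturating at 3. A product state is a pair (one from each), accepting exactly when both do. Equivalent product states are then merged.
        x   y  
>  q0   q1  q2 
   q1   q3  q4 
   q2   q4  q5 
 * q3   q3  q4 
 * q4   q4  q5 
 * q5   q5  q6 
   q6   q6  q6 
(> = start, * = accepting)

start=q0 accept=q3,q4,q5 q0-x->q1 q0-y->q2 q1-x->q3 q1-y->q4 q2-x->q4 q2-y->q5 q3-x->q3 q3-y->q4 q4-x->q4 q4-y->q5 q5-x->q5 q5-y->q6 q6-x->q6 q6-y->q6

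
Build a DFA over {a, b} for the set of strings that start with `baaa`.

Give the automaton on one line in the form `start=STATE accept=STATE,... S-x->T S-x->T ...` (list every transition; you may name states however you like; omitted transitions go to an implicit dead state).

start=q0 accept=q4 q0-a->q5 q0-b->q1 q1-a->q2 q1-b->q5 q2-a->q3 q2-b->q5 q3-a->q4 q3-b->q5 q4-a->q4 q4-b->q4 q5-a->q5 q5-b->q5

Walk along `baaa` while the input agrees: from q0 take `b` to q1, and so on. Any deviation drops to the rejecting sink q5. Once q4 is reached the prefix is confirmed and every continuation is accepted.
        a   b  
>  q0   q5  q1 
   q1   q2  q5 
   q2   q3  q5 
   q3   q4  q5 
 * q4   q4  q4 
   q5   q5  q5 
(> = start, * = accepting)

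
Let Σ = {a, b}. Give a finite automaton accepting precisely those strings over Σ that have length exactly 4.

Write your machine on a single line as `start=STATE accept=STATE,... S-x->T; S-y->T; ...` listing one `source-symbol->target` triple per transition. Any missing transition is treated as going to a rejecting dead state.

Count input length up to 5: every symbol moves from s0 toward s5, which means 'more than 4' and absorbs. Accept from {s4}.
A 6-state machine:
        a   b  
>  s0   s1  s1 
   s1   s2  s2 
   s2   s3  s3 
   s3   s4  s4 
 * s4   s5  s5 
   s5   s5  s5 
(> = start, * = accepting)

start=s0; accept=s4; s0-a->s1; s0-b->s1; s1-a->s2; s1-b->s2; s2-a->s3; s2-b->s3; s3-a->s4; s3-b->s4; s4-a->s5; s4-b->s5; s5-a->s5; s5-b->s5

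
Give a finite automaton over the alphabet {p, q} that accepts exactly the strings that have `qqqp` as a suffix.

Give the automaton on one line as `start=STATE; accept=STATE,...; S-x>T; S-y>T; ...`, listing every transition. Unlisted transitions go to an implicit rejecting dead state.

Remember how much of `qqqp` the current input suffix matches. State S0 means no match yet; S1 means the last symbol is `q`; S2 means the last 2 symbols are `qq`; S3 means the last 3 symbols are `qqq`; S4 means the last 4 symbols are `qqqp`. Only S4 accepts. On a mismatch, fall back to the longest proper suffix that is still a prefix of `qqqp`.
A 5-state machine:
        p   q  
>  S0   S0  S1 
   S1   S0  S2 
   S2   S0  S3 
   S3   S4  S3 
 * S4   S0  S1 
(> = start, * = accepting)

start=S0; accept=S4; S0-p>S0; S0-q>S1; S1-p>S0; S1-q>S2; S2-p>S0; S2-q>S3; S3-p>S4; S3-q>S3; S4-p>S0; S4-q>S1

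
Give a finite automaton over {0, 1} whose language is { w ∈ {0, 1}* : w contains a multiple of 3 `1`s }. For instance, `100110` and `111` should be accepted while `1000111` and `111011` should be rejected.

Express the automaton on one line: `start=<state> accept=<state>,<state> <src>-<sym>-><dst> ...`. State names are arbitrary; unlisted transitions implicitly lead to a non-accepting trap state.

start=q0 accept=q0 q0-0->q0 q0-1->q1 q1-0->q1 q1-1->q2 q2-0->q2 q2-1->q0

Keep the running count of `1`s modulo 3: each `1` advances along the cycle q0 → q1 → q2 → q0 while other symbols loop. Accept at q0.
A 3-state machine:
        0   1  
>* q0   q0  q1 
   q1   q1  q2 
   q2   q2  q0 
(> = start, * = accepting)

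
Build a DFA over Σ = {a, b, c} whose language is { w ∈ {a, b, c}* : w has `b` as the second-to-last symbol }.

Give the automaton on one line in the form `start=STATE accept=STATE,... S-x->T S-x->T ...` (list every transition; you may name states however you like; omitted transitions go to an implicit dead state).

start=S0 accept=S7,S8,S9 S0-a->S1 S0-b->S2 S0-c->S3 S1-a->S4 S1-b->S5 S1-c->S6 S2-a->S7 S2-b->S8 S2-c->S9 S3-a->S10 S3-b->S11 S3-c->S12 S4-a->S4 S4-b->S5 S4-c->S6 S5-a->S7 S5-b->S8 S5-c->S9 S6-a->S10 S6-b->S11 S6-c->S12 S7-a->S4 S7-b->S5 S7-c->S6 S8-a->S7 S8-b->S8 S8-c->S9 S9-a->S10 S9-b->S11 S9-c->S12 S10-a->S4 S10-b->S5 S10-c->S6 S11-a->S7 S11-b->S8 S11-c->S9 S12-a->S10 S12-b->S11 S12-c->S12

Because acceptance depends on a position counted from the end, the machine has to buffer the most recent 2 symbols. Make each state the string of the last up-to-2 symbols read; on input `x` shift the window left and append `x`. Accept when the buffered window has length 2 and begins with `b`.
A 13-state machine:
          a    b    c  
>  S0     S1   S2   S3 
   S1     S4   S5   S6 
   S2     S7   S8   S9 
   S3    S10  S11  S12 
   S4     S4   S5   S6 
   S5     S7   S8   S9 
   S6    S10  S11  S12 
 * S7     S4   S5   S6 
 * S8     S7   S8   S9 
 * S9    S10  S11  S12 
   S10    S4   S5   S6 
   S11    S7   S8   S9 
   S12   S10  S11  S12 
(> = start, * = accepting)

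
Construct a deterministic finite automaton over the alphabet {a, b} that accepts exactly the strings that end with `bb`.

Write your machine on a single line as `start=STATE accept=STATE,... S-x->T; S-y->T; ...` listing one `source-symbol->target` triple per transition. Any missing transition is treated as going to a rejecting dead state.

start=q0; accept=q2; q0-a->q0; q0-b->q1; q1-a->q0; q1-b->q2; q2-a->q0; q2-b->q2

Remember how much of `bb` the current input suffix matches. State q0 means no match yet; q1 means the last symbol is `b`; q2 means the last 2 symbols are `bb`. Only q2 accepts. On a mismatch, fall back to the longest proper suffix that is still a prefix of `bb`.
With 3 states:
        a   b  
>  q0   q0  q1 
   q1   q0  q2 
 * q2   q0  q2 
(> = start, * = accepting)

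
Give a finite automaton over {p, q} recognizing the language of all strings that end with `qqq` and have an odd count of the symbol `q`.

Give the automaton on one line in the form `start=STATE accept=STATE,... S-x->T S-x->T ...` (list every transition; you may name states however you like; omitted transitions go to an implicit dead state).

Run two small machines in parallel and take their product. One (4 states) tracks how much of the suffix `qqq` has currently been matched; the other (2 states) tracks the count of `q`s modulo 2. Each combined state is a pair, one component from each; accept when both components accept. After merging equivalent states the machine shrinks.
A 5-state machine:
       p  q 
>  A   A  B 
   B   C  D 
   C   C  A 
   D   A  E 
 * E   C  D 
(> = start, * = accepting)

start=A accept=E A-p->A A-q->B B-p->C B-q->D C-p->C C-q->A D-p->A D-q->E E-p->C E-q->D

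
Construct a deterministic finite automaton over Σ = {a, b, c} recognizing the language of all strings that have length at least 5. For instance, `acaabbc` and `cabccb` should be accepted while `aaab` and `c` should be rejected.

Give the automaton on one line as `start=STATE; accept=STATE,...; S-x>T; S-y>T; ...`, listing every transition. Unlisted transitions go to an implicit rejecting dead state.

We only need to distinguish lengths 0, 1, …, 5, and '>5'. Chain q0 → q1 → q2 → q3 → q4 → q5 → q6 on every symbol, with q6 looping. Accepting states: {q5, q6}.
        a   b   c  
>  q0   q1  q1  q1 
   q1   q2  q2  q2 
   q2   q3  q3  q3 
   q3   q4  q4  q4 
   q4   q5  q5  q5 
 * q5   q6  q6  q6 
 * q6   q6  q6  q6 
(> = start, * = accepting)

start=q0; accept=q5,q6; q0-a>q1; q0-b>q1; q0-c>q1; q1-a>q2; q1-b>q2; q1-c>q2; q2-a>q3; q2-b>q3; q2-c>q3; q3-a>q4; q3-b>q4; q3-c>q4; q4-a>q5; q4-b>q5; q4-c>q5; q5-a>q6; q5-b>q6; q5-c>q6; q6-a>q6; q6-b>q6; q6-c>q6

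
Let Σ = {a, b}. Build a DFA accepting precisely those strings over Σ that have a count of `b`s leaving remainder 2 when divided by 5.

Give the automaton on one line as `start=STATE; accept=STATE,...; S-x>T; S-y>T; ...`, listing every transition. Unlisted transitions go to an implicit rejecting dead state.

start=q0; accept=q2; q0-a>q0; q0-b>q1; q1-a>q1; q1-b>q2; q2-a>q2; q2-b>q3; q3-a>q3; q3-b>q4; q4-a>q4; q4-b>q0

The only thing that matters is how many `b`s have appeared, reduced mod 5. Use one state per residue: q0 for 0, …, q4 for 4. Reading `b` moves to the next residue; anything else stays put. q2 is accepting.
5 states suffice.
        a   b  
>  q0   q0  q1 
   q1   q1  q2 
 * q2   q2  q3 
   q3   q3  q4 
   q4   q4  q0 
(> = start, * = accepting)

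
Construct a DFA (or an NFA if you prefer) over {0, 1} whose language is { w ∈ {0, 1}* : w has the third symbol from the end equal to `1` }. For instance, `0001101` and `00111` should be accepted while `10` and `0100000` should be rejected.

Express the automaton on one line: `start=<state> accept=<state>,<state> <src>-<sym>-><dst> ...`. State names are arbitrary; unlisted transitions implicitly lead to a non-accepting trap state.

Because acceptance depends on a position counted from the end, the machine has to buffer the most recent 3 symbols. Make each state the string of the last up-to-3 symbols read; on input `x` shift the window left and append `x`. Accept when the buffered window has length 3 and begins with `1`.
15 states suffice.
          0    1  
>  q0     q1   q2 
   q1     q3   q4 
   q2     q5   q6 
   q3     q7   q8 
   q4     q9  q10 
   q5    q11  q12 
   q6    q13  q14 
   q7     q7   q8 
   q8     q9  q10 
   q9    q11  q12 
   q10   q13  q14 
 * q11    q7   q8 
 * q12    q9  q10 
 * q13   q11  q12 
 * q14   q13  q14 
(> = start, * = accepting)

start=q0 accept=q11,q12,q13,q14 q0-0->q1 q0-1->q2 q1-0->q3 q1-1->q4 q2-0->q5 q2-1->q6 q3-0->q7 q3-1->q8 q4-0->q9 q4-1->q10 q5-0->q11 q5-1->q12 q6-0->q13 q6-1->q14 q7-0->q7 q7-1->q8 q8-0->q9 q8-1->q10 q9-0->q11 q9-1->q12 q10-0->q13 q10-1->q14 q11-0->q7 q11-1->q8 q12-0->q9 q12-1->q10 q13-0->q11 q13-1->q12 q14-0->q13 q14-1->q14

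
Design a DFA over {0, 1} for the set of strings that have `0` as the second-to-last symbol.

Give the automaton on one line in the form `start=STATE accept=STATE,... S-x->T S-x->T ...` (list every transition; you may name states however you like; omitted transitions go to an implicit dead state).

start=A accept=D,E A-0->B A-1->C B-0->D B-1->E C-0->F C-1->G D-0->D D-1->E E-0->F E-1->G F-0->D F-1->E G-0->F G-1->G

Because acceptance depends on a position counted from the end, the machine has to buffer the most recent 2 symbols. Make each state the string of the last up-to-2 symbols read; on input `x` shift the window left and append `x`. Accept when the buffered window has length 2 and begins with `0`.
A 7-state machine:
       0  1 
>  A   B  C 
   B   D  E 
   C   F  G 
 * D   D  E 
 * E   F  G 
   F   D  E 
   G   F  G 
(> = start, * = accepting)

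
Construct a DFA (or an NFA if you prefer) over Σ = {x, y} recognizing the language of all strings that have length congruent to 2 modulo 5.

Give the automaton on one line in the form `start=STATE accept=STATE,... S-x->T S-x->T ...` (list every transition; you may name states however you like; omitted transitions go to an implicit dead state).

start=q0 accept=q2 q0-x->q1 q0-y->q1 q1-x->q2 q1-y->q2 q2-x->q3 q2-y->q3 q3-x->q4 q3-y->q4 q4-x->q0 q4-y->q0

Count input length modulo 5: every symbol advances one step around the cycle q0 → q1 → q2 → q3 → q4 → q0. Accept at q2.
        x   y  
>  q0   q1  q1 
   q1   q2  q2 
 * q2   q3  q3 
   q3   q4  q4 
   q4   q0  q0 
(> = start, * = accepting)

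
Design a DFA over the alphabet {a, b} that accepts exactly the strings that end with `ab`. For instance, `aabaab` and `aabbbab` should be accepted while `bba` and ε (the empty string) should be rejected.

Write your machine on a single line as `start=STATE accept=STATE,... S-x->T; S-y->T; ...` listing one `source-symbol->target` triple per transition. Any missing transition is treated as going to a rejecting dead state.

Remember how much of `ab` the current input suffix matches. State S0 means no match yet; S1 means the last symbol is `a`; S2 means the last 2 symbols are `ab`. Only S2 accepts. On a mismatch, fall back to the longest proper suffix that is still a prefix of `ab`.
With 3 states:
        a   b  
>  S0   S1  S0 
   S1   S1  S2 
 * S2   S1  S0 
(> = start, * = accepting)

start=S0; accept=S2; S0-a->S1; S0-b->S0; S1-a->S1; S1-b->S2; S2-a->S1; S2-b->S0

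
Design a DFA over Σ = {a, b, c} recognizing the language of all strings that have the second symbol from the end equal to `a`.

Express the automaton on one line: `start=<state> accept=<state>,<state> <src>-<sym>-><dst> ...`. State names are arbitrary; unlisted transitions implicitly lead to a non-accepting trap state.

Because acceptance depends on a position counted from the end, the machine has to buffer the most recent 2 symbols. Make each state the string of the last up-to-2 symbols read; on input `x` shift the window left and append `x`. Accept when the buffered window has length 2 and begins with `a`.
13 states suffice.
          a    b    c  
>  q0     q1   q2   q3 
   q1     q4   q5   q6 
   q2     q7   q8   q9 
   q3    q10  q11  q12 
 * q4     q4   q5   q6 
 * q5     q7   q8   q9 
 * q6    q10  q11  q12 
   q7     q4   q5   q6 
   q8     q7   q8   q9 
   q9    q10  q11  q12 
   q10    q4   q5   q6 
   q11    q7   q8   q9 
   q12   q10  q11  q12 
(> = start, * = accepting)

start=q0 accept=q4,q5,q6 q0-a->q1 q0-b->q2 q0-c->q3 q1-a->q4 q1-b->q5 q1-c->q6 q2-a->q7 q2-b->q8 q2-c->q9 q3-a->q10 q3-b->q11 q3-c->q12 q4-a->q4 q4-b->q5 q4-c->q6 q5-a->q7 q5-b->q8 q5-c->q9 q6-a->q10 q6-b->q11 q6-c->q12 q7-a->q4 q7-b->q5 q7-c->q6 q8-a->q7 q8-b->q8 q8-c->q9 q9-a->q10 q9-b->q11 q9-c->q12 q10-a->q4 q10-b->q5 q10-c->q6 q11-a->q7 q11-b->q8 q11-c->q9 q12-a->q10 q12-b->q11 q12-c->q12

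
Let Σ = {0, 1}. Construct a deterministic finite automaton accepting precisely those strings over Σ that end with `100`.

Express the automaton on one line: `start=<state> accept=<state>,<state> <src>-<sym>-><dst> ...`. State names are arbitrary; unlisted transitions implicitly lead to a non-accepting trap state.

Remember how much of `100` the current input suffix matches. State S0 means no match yet; S1 means the last symbol is `1`; S2 means the last 2 symbols are `10`; S3 means the last 3 symbols are `100`. Only S3 accepts. On a mismatch, fall back to the longest proper suffix that is still a prefix of `100`.
        0   1  
>  S0   S0  S1 
   S1   S2  S1 
   S2   S3  S1 
 * S3   S0  S1 
(> = start, * = accepting)

start=S0 accept=S3 S0-0->S0 S0-1->S1 S1-0->S2 S1-1->S1 S2-0->S3 S2-1->S1 S3-0->S0 S3-1->S1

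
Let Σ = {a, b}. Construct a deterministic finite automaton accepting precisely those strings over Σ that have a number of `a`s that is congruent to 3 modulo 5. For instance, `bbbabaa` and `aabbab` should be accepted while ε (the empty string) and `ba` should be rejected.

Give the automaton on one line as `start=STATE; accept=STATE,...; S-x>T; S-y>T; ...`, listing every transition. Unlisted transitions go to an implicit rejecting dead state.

start=q0; accept=q3; q0-a>q1; q0-b>q0; q1-a>q2; q1-b>q1; q2-a>q3; q2-b>q2; q3-a>q4; q3-b>q3; q4-a>q0; q4-b>q4

Keep the running count of `a`s modulo 5: each `a` advances along the cycle q0 → q1 → q2 → q3 → q4 → q0 while other symbols loop. Accept at q3.
With 5 states:
        a   b  
>  q0   q1  q0 
   q1   q2  q1 
   q2   q3  q2 
 * q3   q4  q3 
   q4   q0  q4 
(> = start, * = accepting)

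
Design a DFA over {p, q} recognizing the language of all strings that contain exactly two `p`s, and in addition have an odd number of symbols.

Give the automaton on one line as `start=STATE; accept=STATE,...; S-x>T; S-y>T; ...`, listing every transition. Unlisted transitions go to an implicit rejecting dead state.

Run two small machines in parallel and take their product. One (4 states) tracks the count of `p`s, saturating at 3; the other (2 states) tracks the input length modulo 2. Each combined state is a pair, one component from each; accept when both components accept.
With 8 states:
        p   q  
>  S0   S1  S2 
   S1   S3  S4 
   S2   S4  S0 
   S3   S5  S6 
   S4   S6  S1 
   S5   S7  S7 
 * S6   S7  S3 
   S7   S5  S5 
(> = start, * = accepting)

start=S0; accept=S6; S0-p>S1; S0-q>S2; S1-p>S3; S1-q>S4; S2-p>S4; S2-q>S0; S3-p>S5; S3-q>S6; S4-p>S6; S4-q>S1; S5-p>S7; S5-q>S7; S6-p>S7; S6-q>S3; S7-p>S5; S7-q>S5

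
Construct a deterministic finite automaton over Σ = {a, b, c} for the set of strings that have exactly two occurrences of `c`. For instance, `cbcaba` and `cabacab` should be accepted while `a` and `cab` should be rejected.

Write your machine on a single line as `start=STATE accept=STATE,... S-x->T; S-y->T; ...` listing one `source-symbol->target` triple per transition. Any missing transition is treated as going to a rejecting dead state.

start=S0; accept=S2; S0-a->S0; S0-b->S0; S0-c->S1; S1-a->S1; S1-b->S1; S1-c->S2; S2-a->S2; S2-b->S2; S2-c->S3; S3-a->S3; S3-b->S3; S3-c->S3

Count `c`s, saturating at 3: states S0 through S2 mean 0 through 2 `c`s seen; S3 means more than 2. Each `c` increments (capped at S3); other symbols loop. Accept from {S2}.
        a   b   c  
>  S0   S0  S0  S1 
   S1   S1  S1  S2 
 * S2   S2  S2  S3 
   S3   S3  S3  S3 
(> = start, * = accepting)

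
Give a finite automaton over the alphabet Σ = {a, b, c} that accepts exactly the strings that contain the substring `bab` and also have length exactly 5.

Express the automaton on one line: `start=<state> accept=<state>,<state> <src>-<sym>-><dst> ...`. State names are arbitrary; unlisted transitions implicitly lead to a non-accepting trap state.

Handle the two conditions separately and then intersect. One (4 states) tracks whether and how much of `bab` has been seen; the other (7 states) tracks the input length, saturating at 6. Each combined state is a pair, one component from each; accept when both components accept. Equivalent product states are then merged.
          a    b    c  
>  S0     S1   S2   S1 
   S1     S3   S4   S3 
   S2     S5   S4   S3 
   S3     S6   S7   S6 
   S4     S8   S7   S6 
   S5     S6   S9   S6 
   S6     S6   S6   S6 
   S7    S10   S6   S6 
   S8     S6  S11   S6 
   S9    S11  S11  S11 
   S10    S6  S12   S6 
   S11   S12  S12  S12 
 * S12    S6   S6   S6 
(> = start, * = accepting)

start=S0 accept=S12 S0-a->S1 S0-b->S2 S0-c->S1 S1-a->S3 S1-b->S4 S1-c->S3 S2-a->S5 S2-b->S4 S2-c->S3 S3-a->S6 S3-b->S7 S3-c->S6 S4-a->S8 S4-b->S7 S4-c->S6 S5-a->S6 S5-b->S9 S5-c->S6 S6-a->S6 S6-b->S6 S6-c->S6 S7-a->S10 S7-b->S6 S7-c->S6 S8-a->S6 S8-b->S11 S8-c->S6 S9-a->S11 S9-b->S11 S9-c->S11 S10-a->S6 S10-b->S12 S10-c->S6 S11-a->S12 S11-b->S12 S11-c->S12 S12-a->S6 S12-b->S6 S12-c->S6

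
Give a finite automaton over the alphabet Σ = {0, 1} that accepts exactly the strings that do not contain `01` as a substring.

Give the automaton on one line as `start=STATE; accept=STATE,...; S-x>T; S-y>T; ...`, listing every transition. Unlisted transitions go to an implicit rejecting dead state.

start=q0; accept=q0,q1; q0-0>q1; q0-1>q0; q1-0>q1; q1-1>q2; q2-0>q2; q2-1>q2

This is the complement of 'contains `01`'. Use the same substring-matching states — q0 through q2 holding how much of `01` has just been matched — but flip the accepting set: everything except the trap q2 accepts.
With 3 states:
        0   1  
>* q0   q1  q0 
 * q1   q1  q2 
   q2   q2  q2 
(> = start, * = accepting)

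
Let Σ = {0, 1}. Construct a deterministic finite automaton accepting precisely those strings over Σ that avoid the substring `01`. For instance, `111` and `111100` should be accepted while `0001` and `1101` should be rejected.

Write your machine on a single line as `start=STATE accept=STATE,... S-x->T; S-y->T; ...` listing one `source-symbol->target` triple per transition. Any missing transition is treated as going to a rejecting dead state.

start=q0; accept=q0,q1; q0-0->q1; q0-1->q0; q1-0->q1; q1-1->q2; q2-0->q2; q2-1->q2

Track partial matches of the forbidden pattern `01`. State q2 is a dead state reached once `01` has occurred; every other state accepts. q0 means no part of `01` is currently matched.
        0   1  
>* q0   q1  q0 
 * q1   q1  q2 
   q2   q2  q2 
(> = start, * = accepting)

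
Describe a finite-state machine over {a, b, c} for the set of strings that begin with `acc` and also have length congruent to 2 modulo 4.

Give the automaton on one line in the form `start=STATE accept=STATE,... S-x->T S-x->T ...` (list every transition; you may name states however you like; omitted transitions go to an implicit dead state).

start=s0 accept=s7 s0-a->s1 s0-b->s2 s0-c->s2 s1-a->s2 s1-b->s2 s1-c->s3 s2-a->s2 s2-b->s2 s2-c->s2 s3-a->s2 s3-b->s2 s3-c->s4 s4-a->s5 s4-b->s5 s4-c->s5 s5-a->s6 s5-b->s6 s5-c->s6 s6-a->s7 s6-b->s7 s6-c->s7 s7-a->s4 s7-b->s4 s7-c->s4

Build one automaton per condition and run them in lockstep. One (5 states) tracks whether the input so far still matches the prefix `acc`; the other (4 states) tracks the input length modulo 4. Each combined state is a pair, one component from each; accept when both components accept. Equivalent product states are then merged.
With 8 states:
        a   b   c  
>  s0   s1  s2  s2 
   s1   s2  s2  s3 
   s2   s2  s2  s2 
   s3   s2  s2  s4 
   s4   s5  s5  s5 
   s5   s6  s6  s6 
   s6   s7  s7  s7 
 * s7   s4  s4  s4 
(> = start, * = accepting)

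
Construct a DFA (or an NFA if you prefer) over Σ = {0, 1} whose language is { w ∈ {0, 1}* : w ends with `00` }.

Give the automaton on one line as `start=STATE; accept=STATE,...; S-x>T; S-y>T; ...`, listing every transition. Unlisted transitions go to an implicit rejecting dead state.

Remember how much of `00` the current input suffix matches. State s0 means no match yet; s1 means the last symbol is `0`; s2 means the last 2 symbols are `00`. Only s2 accepts. On a mismatch, fall back to the longest proper suffix that is still a prefix of `00`.
        0   1  
>  s0   s1  s0 
   s1   s2  s0 
 * s2   s2  s0 
(> = start, * = accepting)

start=s0; accept=s2; s0-0>s1; s0-1>s0; s1-0>s2; s1-1>s0; s2-0>s2; s2-1>s0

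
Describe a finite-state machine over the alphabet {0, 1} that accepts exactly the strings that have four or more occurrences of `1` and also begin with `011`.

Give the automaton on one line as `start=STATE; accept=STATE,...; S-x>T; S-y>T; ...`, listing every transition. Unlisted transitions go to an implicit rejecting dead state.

start=q0; accept=q6; q0-0>q1; q0-1>q2; q1-0>q2; q1-1>q3; q2-0>q2; q2-1>q2; q3-0>q2; q3-1>q4; q4-0>q4; q4-1>q5; q5-0>q5; q5-1>q6; q6-0>q6; q6-1>q6

Handle the two conditions separately and then intersect. One (6 states) tracks the count of `1`s, saturating at 5; the other (5 states) tracks whether the input so far still matches the prefix `011`. Each combined state is a pair, one component from each; accept when both components accept. Equivalent product states are then merged.
7 states suffice.
        0   1  
>  q0   q1  q2 
   q1   q2  q3 
   q2   q2  q2 
   q3   q2  q4 
   q4   q4  q5 
   q5   q5  q6 
 * q6   q6  q6 
(> = start, * = accepting)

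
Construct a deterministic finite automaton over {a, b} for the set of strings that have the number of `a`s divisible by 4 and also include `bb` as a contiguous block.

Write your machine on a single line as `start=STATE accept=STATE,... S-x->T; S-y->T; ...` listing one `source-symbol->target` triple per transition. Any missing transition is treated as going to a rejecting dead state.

start=s0; accept=s5; s0-a->s1; s0-b->s2; s1-a->s3; s1-b->s4; s2-a->s1; s2-b->s5; s3-a->s6; s3-b->s7; s4-a->s3; s4-b->s8; s5-a->s8; s5-b->s5; s6-a->s0; s6-b->s9; s7-a->s6; s7-b->s10; s8-a->s10; s8-b->s8; s9-a->s0; s9-b->s11; s10-a->s11; s10-b->s10; s11-a->s5; s11-b->s11

Handle the two conditions separately and then intersect. One (4 states) tracks the count of `a`s modulo 4; the other (3 states) tracks whether and how much of `bb` has been seen. Each combined state is a pair, one component from each; accept when both components accept.
A 12-state machine:
          a    b  
>  s0     s1   s2 
   s1     s3   s4 
   s2     s1   s5 
   s3     s6   s7 
   s4     s3   s8 
 * s5     s8   s5 
   s6     s0   s9 
   s7     s6  s10 
   s8    s10   s8 
   s9     s0  s11 
   s10   s11  s10 
   s11    s5  s11 
(> = start, * = accepting)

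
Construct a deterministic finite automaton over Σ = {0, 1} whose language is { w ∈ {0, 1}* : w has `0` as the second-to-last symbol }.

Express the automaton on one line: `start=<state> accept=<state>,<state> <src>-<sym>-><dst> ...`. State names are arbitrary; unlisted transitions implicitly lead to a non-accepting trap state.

start=s0 accept=s3,s4 s0-0->s1 s0-1->s2 s1-0->s3 s1-1->s4 s2-0->s5 s2-1->s6 s3-0->s3 s3-1->s4 s4-0->s5 s4-1->s6 s5-0->s3 s5-1->s4 s6-0->s5 s6-1->s6

Because acceptance depends on a position counted from the end, the machine has to buffer the most recent 2 symbols. Make each state the string of the last up-to-2 symbols read; on input `x` shift the window left and append `x`. Accept when the buffered window has length 2 and begins with `0`.
A 7-state machine:
        0   1  
>  s0   s1  s2 
   s1   s3  s4 
   s2   s5  s6 
 * s3   s3  s4 
 * s4   s5  s6 
   s5   s3  s4 
   s6   s5  s6 
(> = start, * = accepting)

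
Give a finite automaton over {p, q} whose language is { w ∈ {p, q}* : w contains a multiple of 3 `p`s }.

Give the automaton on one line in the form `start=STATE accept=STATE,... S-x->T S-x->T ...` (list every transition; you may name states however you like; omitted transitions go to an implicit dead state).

Keep the running count of `p`s modulo 3: each `p` advances along the cycle A → B → C → A while other symbols loop. Accept at A.
A 3-state machine:
       p  q 
>* A   B  A 
   B   C  B 
   C   A  C 
(> = start, * = accepting)

start=A accept=A A-p->B A-q->A B-p->C B-q->B C-p->A C-q->C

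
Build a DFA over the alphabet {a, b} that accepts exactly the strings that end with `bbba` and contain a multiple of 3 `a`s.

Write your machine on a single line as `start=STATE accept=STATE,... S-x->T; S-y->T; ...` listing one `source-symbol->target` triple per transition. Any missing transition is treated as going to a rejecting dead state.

Run two small machines in parallel and take their product. The first has 5 states tracking how much of the suffix `bbba` has currently been matched; the second has 3 states tracking the count of `a`s modulo 3. A product state is a pair (one from each), accepting exactly when both do. After merging equivalent states the machine shrinks.
A 7-state machine:
        a   b  
>  q0   q1  q0 
   q1   q2  q1 
   q2   q0  q3 
   q3   q0  q4 
   q4   q0  q5 
   q5   q6  q5 
 * q6   q1  q0 
(> = start, * = accepting)

start=q0; accept=q6; q0-a->q1; q0-b->q0; q1-a->q2; q1-b->q1; q2-a->q0; q2-b->q3; q3-a->q0; q3-b->q4; q4-a->q0; q4-b->q5; q5-a->q6; q5-b->q5; q6-a->q1; q6-b->q0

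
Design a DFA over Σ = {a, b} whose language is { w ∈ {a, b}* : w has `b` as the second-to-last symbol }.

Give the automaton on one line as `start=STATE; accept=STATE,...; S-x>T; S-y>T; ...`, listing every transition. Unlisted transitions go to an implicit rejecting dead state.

start=q0; accept=q5,q6; q0-a>q1; q0-b>q2; q1-a>q3; q1-b>q4; q2-a>q5; q2-b>q6; q3-a>q3; q3-b>q4; q4-a>q5; q4-b>q6; q5-a>q3; q5-b>q4; q6-a>q5; q6-b>q6

Because acceptance depends on a position counted from the end, the machine has to buffer the most recent 2 symbols. Make each state the string of the last up-to-2 symbols read; on input `x` shift the window left and append `x`. Accept when the buffered window has length 2 and begins with `b`.
With 7 states:
        a   b  
>  q0   q1  q2 
   q1   q3  q4 
   q2   q5  q6 
   q3   q3  q4 
   q4   q5  q6 
 * q5   q3  q4 
 * q6   q5  q6 
(> = start, * = accepting)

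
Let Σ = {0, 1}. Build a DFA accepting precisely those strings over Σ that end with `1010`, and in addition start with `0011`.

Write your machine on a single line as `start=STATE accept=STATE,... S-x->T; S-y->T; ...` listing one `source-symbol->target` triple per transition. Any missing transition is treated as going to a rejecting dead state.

Run two small machines in parallel and take their product. One (5 states) tracks how much of the suffix `1010` has currently been matched; the other (6 states) tracks whether the input so far still matches the prefix `0011`. Each combined state is a pair, one component from each; accept when both components accept. Minimizing collapses redundant product states.
A 10-state machine:
        0   1  
>  q0   q1  q2 
   q1   q3  q2 
   q2   q2  q2 
   q3   q2  q4 
   q4   q2  q5 
   q5   q6  q5 
   q6   q7  q8 
   q7   q7  q5 
   q8   q9  q5 
 * q9   q7  q8 
(> = start, * = accepting)

start=q0; accept=q9; q0-0->q1; q0-1->q2; q1-0->q3; q1-1->q2; q2-0->q2; q2-1->q2; q3-0->q2; q3-1->q4; q4-0->q2; q4-1->q5; q5-0->q6; q5-1->q5; q6-0->q7; q6-1->q8; q7-0->q7; q7-1->q5; q8-0->q9; q8-1->q5; q9-0->q7; q9-1->q8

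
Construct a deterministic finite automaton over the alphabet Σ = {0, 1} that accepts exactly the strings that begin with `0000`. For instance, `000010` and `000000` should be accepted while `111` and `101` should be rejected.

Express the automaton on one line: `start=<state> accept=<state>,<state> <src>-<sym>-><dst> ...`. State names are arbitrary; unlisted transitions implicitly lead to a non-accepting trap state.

start=q0 accept=q4 q0-0->q1 q0-1->q5 q1-0->q2 q1-1->q5 q2-0->q3 q2-1->q5 q3-0->q4 q3-1->q5 q4-0->q4 q4-1->q4 q5-0->q5 q5-1->q5

Check the first 4 symbols one by one: q0 through q3 record how many have matched `0000` so far; any wrong symbol goes to the dead state q5. After all 4 match we enter the accepting sink q4.
With 6 states:
        0   1  
>  q0   q1  q5 
   q1   q2  q5 
   q2   q3  q5 
   q3   q4  q5 
 * q4   q4  q4 
   q5   q5  q5 
(> = start, * = accepting)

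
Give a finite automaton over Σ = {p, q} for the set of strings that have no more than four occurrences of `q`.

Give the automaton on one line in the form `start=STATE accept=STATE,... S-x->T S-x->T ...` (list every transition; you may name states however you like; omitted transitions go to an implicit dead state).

Count `q`s, saturating at 5: states A through E mean 0 through 4 `q`s seen; F means more than 4. Each `q` increments (capped at F); other symbols loop. Accept from {A, B, C, D, E}.
       p  q 
>* A   A  B 
 * B   B  C 
 * C   C  D 
 * D   D  E 
 * E   E  F 
   F   F  F 
(> = start, * = accepting)

start=A accept=A,B,C,D,E A-p->A A-q->B B-p->B B-q->C C-p->C C-q->D D-p->D D-q->E E-p->E E-q->F F-p->F F-q->F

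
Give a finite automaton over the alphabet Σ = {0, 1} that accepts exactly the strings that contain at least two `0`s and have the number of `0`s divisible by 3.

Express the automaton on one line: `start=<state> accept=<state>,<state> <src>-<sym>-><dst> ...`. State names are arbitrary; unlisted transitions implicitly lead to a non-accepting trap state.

start=q0 accept=q3 q0-0->q1 q0-1->q0 q1-0->q2 q1-1->q1 q2-0->q3 q2-1->q2 q3-0->q1 q3-1->q3

Run two small machines in parallel and take their product. One (4 states) tracks the count of `0`s, saturating at 3; the other (3 states) tracks the count of `0`s modulo 3. Each combined state is a pair, one component from each; accept when both components accept. Minimizing collapses redundant product states.
With 4 states:
        0   1  
>  q0   q1  q0 
   q1   q2  q1 
   q2   q3  q2 
 * q3   q1  q3 
(> = start, * = accepting)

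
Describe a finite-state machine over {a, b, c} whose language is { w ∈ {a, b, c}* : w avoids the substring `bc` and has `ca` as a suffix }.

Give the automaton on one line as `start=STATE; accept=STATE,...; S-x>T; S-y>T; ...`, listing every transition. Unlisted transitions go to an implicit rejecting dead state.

start=q0; accept=q4; q0-a>q0; q0-b>q1; q0-c>q2; q1-a>q0; q1-b>q1; q1-c>q3; q2-a>q4; q2-b>q1; q2-c>q2; q3-a>q5; q3-b>q6; q3-c>q3; q4-a>q0; q4-b>q1; q4-c>q2; q5-a>q6; q5-b>q6; q5-c>q3; q6-a>q6; q6-b>q6; q6-c>q3

Handle the two conditions separately and then intersect. The first has 3 states tracking partial matches of the forbidden pattern `bc`; the second has 3 states tracking how much of the suffix `ca` has currently been matched. A product state is a pair (one from each), accepting exactly when both do.
With 7 states:
        a   b   c  
>  q0   q0  q1  q2 
   q1   q0  q1  q3 
   q2   q4  q1  q2 
   q3   q5  q6  q3 
 * q4   q0  q1  q2 
   q5   q6  q6  q3 
   q6   q6  q6  q3 
(> = start, * = accepting)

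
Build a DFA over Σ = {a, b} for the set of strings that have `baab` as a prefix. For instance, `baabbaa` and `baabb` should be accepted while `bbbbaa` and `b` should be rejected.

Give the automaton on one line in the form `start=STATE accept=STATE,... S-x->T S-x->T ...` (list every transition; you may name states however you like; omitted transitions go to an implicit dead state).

Check the first 4 symbols one by one: S0 through S3 record how many have matched `baab` so far; any wrong symbol goes to the dead state S5. After all 4 match we enter the accepting sink S4.
A 6-state machine:
        a   b  
>  S0   S5  S1 
   S1   S2  S5 
   S2   S3  S5 
   S3   S5  S4 
 * S4   S4  S4 
   S5   S5  S5 
(> = start, * = accepting)

start=S0 accept=S4 S0-a->S5 S0-b->S1 S1-a->S2 S1-b->S5 S2-a->S3 S2-b->S5 S3-a->S5 S3-b->S4 S4-a->S4 S4-b->S4 S5-a->S5 S5-b->S5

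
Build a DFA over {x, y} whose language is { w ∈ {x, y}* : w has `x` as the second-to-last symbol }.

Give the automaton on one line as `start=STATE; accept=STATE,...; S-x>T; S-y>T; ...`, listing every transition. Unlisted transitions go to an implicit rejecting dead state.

Because acceptance depends on a position counted from the end, the machine has to buffer the most recent 2 symbols. Make each state the string of the last up-to-2 symbols read; on input `x` shift the window left and append `x`. Accept when the buffered window has length 2 and begins with `x`.
A 7-state machine:
       x  y 
>  A   B  C 
   B   D  E 
   C   F  G 
 * D   D  E 
 * E   F  G 
   F   D  E 
   G   F  G 
(> = start, * = accepting)

start=A; accept=D,E; A-x>B; A-y>C; B-x>D; B-y>E; C-x>F; C-y>G; D-x>D; D-y>E; E-x>F; E-y>G; F-x>D; F-y>E; G-x>F; G-y>G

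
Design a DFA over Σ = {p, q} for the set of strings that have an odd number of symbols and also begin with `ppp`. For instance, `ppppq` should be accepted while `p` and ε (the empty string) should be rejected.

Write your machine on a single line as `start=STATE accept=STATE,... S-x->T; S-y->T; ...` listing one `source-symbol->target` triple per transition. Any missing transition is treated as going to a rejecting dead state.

Handle the two conditions separately and then intersect. One (2 states) tracks the input length modulo 2; the other (5 states) tracks whether the input so far still matches the prefix `ppp`. Each combined state is a pair, one component from each; accept when both components accept.
With 7 states:
        p   q  
>  S0   S1  S2 
   S1   S3  S4 
   S2   S4  S4 
   S3   S5  S2 
   S4   S2  S2 
 * S5   S6  S6 
   S6   S5  S5 
(> = start, * = accepting)

start=S0; accept=S5; S0-p->S1; S0-q->S2; S1-p->S3; S1-q->S4; S2-p->S4; S2-q->S4; S3-p->S5; S3-q->S2; S4-p->S2; S4-q->S2; S5-p->S6; S5-q->S6; S6-p->S5; S6-q->S5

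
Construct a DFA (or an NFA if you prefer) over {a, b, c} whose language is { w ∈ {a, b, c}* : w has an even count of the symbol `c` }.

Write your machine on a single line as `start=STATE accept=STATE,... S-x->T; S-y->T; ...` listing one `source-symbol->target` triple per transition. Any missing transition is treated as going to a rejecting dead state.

Keep the running count of `c`s modulo 2: each `c` advances along the cycle q0 → q1 → q0 while other symbols loop. Accept at q0.
2 states suffice.
        a   b   c  
>* q0   q0  q0  q1 
   q1   q1  q1  q0 
(> = start, * = accepting)

start=q0; accept=q0; q0-a->q0; q0-b->q0; q0-c->q1; q1-a->q1; q1-b->q1; q1-c->q0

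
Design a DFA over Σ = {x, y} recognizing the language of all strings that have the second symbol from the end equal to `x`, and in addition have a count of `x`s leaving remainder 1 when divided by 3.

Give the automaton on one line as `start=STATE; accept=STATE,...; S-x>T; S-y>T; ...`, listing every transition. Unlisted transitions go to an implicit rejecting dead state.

start=s0; accept=s4,s11; s0-x>s1; s0-y>s2; s1-x>s3; s1-y>s4; s2-x>s5; s2-y>s6; s3-x>s7; s3-y>s8; s4-x>s9; s4-y>s10; s5-x>s3; s5-y>s4; s6-x>s5; s6-y>s6; s7-x>s11; s7-y>s12; s8-x>s13; s8-y>s14; s9-x>s7; s9-y>s8; s10-x>s9; s10-y>s10; s11-x>s3; s11-y>s4; s12-x>s5; s12-y>s6; s13-x>s11; s13-y>s12; s14-x>s13; s14-y>s14

Handle the two conditions separately and then intersect. One (7 states) tracks the last 2 symbols read; the other (3 states) tracks the count of `x`s modulo 3. Each combined state is a pair, one component from each; accept when both components accept.
A 15-state machine:
          x    y  
>  s0     s1   s2 
   s1     s3   s4 
   s2     s5   s6 
   s3     s7   s8 
 * s4     s9  s10 
   s5     s3   s4 
   s6     s5   s6 
   s7    s11  s12 
   s8    s13  s14 
   s9     s7   s8 
   s10    s9  s10 
 * s11    s3   s4 
   s12    s5   s6 
   s13   s11  s12 
   s14   s13  s14 
(> = start, * = accepting)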